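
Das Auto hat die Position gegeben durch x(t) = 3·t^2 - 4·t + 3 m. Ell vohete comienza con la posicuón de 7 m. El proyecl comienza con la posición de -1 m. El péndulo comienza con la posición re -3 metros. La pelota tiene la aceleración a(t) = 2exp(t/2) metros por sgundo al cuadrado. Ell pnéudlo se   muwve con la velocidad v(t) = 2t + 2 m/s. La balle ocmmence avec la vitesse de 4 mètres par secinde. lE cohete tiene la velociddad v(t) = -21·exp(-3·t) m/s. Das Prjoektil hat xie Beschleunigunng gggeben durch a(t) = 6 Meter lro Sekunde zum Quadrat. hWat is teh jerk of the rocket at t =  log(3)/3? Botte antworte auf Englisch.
Starting from velocity v(t) = -21·exp(-3·t), we take 2 derivatives. Differentiating velocity, we get acceleration: a(t) = 63·exp(-3·t). Taking d/dt of a(t), we find j(t) = -189·exp(-3·t). Using j(t) = -189·exp(-3·t) and substituting t = log(3)/3, we find j = -63.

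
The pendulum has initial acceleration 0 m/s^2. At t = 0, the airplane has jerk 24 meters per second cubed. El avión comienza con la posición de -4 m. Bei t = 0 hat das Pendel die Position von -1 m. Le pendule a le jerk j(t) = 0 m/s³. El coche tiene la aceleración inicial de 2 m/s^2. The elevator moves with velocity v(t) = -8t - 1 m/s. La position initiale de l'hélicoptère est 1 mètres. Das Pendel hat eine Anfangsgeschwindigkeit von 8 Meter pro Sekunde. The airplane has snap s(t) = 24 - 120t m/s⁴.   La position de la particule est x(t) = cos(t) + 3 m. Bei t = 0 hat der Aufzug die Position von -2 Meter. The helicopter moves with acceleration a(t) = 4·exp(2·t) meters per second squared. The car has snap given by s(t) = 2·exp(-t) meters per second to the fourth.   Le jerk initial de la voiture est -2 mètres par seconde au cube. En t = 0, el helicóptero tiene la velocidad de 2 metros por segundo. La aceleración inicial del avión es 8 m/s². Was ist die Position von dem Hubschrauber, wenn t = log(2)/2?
Ausgehend von der Beschleunigung a(t) = 4·exp(2·t), nehmen wir 2 Integrale. Durch Integration von der Beschleunigung und Verwendung der Anfangsbedingung v(0) = 2, erhalten wir v(t) = 2·exp(2·t). Die Stammfunktion von der Geschwindigkeit ist die Position. Mit x(0) = 1 erhalten wir x(t) = exp(2·t). Aus der Gleichung für die Position x(t) = exp(2·t), setzen wir t = log(2)/2 ein und erhalten x = 2.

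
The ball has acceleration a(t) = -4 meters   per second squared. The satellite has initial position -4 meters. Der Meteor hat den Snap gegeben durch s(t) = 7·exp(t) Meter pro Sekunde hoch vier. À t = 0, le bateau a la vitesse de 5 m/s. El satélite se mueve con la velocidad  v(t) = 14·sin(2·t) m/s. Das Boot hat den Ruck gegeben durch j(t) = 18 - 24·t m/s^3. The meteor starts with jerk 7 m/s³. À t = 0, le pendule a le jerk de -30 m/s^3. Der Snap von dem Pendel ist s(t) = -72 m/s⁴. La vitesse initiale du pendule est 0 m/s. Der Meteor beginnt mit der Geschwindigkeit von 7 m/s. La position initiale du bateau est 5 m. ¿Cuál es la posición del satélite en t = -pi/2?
Necesitamos integrar nuestra ecuación de la velocidad v(t) = 14·sin(2·t) 1 vez. La integral de la velocidad es la posición. Usando x(0) = -4, obtenemos x(t) = 3 - 7·cos(2·t). Tenemos la posición x(t) = 3 - 7·cos(2·t). Sustituyendo t = -pi/2: x(-pi/2) = 10.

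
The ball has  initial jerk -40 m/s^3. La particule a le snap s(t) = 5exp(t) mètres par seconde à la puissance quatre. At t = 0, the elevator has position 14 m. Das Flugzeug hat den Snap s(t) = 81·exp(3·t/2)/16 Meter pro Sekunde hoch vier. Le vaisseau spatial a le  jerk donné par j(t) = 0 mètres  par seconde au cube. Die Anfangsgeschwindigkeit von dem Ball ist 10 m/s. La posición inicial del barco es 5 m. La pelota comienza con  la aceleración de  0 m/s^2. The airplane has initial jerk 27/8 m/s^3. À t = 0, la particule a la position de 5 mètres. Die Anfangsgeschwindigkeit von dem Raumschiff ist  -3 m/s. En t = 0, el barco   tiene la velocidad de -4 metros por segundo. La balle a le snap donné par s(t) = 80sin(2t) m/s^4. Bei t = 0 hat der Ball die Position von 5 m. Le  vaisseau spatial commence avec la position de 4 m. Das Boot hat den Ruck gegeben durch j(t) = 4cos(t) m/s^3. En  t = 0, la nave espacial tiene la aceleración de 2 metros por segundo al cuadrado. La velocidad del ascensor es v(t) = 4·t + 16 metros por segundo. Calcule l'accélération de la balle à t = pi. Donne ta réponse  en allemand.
Um dies zu lösen, müssen wir 2 Integrale unserer Gleichung für den Snap s(t) = 80·sin(2·t) finden. Die Stammfunktion von dem Snap ist der Ruck. Mit j(0) = -40 erhalten wir j(t) = -40·cos(2·t). Die Stammfunktion von dem Ruck, mit a(0) = 0, ergibt die Beschleunigung: a(t) = -20·sin(2·t). Mit a(t) = -20·sin(2·t) und Einsetzen von t = pi, finden wir a = 0.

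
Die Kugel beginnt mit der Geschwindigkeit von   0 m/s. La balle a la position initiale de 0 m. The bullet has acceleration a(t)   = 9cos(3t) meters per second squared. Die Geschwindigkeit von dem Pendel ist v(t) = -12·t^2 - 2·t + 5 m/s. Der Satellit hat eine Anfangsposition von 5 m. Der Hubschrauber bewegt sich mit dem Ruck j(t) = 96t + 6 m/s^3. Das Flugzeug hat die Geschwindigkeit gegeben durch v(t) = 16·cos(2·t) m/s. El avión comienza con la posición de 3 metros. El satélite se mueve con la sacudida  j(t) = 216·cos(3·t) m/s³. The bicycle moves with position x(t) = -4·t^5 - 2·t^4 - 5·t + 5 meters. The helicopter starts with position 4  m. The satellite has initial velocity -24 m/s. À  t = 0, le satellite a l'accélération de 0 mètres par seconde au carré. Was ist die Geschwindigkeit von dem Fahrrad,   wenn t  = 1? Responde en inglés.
To solve this, we need to take 1 derivative of our position equation x(t) = -4·t^5 - 2·t^4 - 5·t + 5. Taking d/dt of x(t), we find v(t) = -20·t^4 - 8·t^3 - 5. We have velocity v(t) = -20·t^4 - 8·t^3 - 5. Substituting t = 1: v(1) = -33.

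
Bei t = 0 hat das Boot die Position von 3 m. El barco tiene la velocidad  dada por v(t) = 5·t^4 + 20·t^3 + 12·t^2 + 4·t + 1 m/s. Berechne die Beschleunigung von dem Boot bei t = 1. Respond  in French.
Nous devons dériver notre équation de la vitesse v(t) = 5·t^4 + 20·t^3 + 12·t^2 + 4·t + 1 1 fois. La dérivée de la vitesse donne l'accélération: a(t) = 20·t^3 + 60·t^2 + 24·t + 4. En utilisant a(t) = 20·t^3 + 60·t^2 + 24·t + 4 et en substituant t = 1, nous trouvons a = 108.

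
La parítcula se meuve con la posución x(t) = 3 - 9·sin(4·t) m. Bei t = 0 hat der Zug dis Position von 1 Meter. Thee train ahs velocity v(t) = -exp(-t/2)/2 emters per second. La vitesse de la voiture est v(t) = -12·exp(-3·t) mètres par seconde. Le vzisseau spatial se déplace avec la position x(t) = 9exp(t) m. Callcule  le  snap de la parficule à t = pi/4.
Nous devons dériver notre équation de la position x(t) = 3 - 9·sin(4·t) 4 fois. La dérivée de la position donne la vitesse: v(t) = -36·cos(4·t). En prenant d/dt de v(t), nous trouvons a(t) = 144·sin(4·t). En dérivant l'accélération, nous obtenons le jerk: j(t) = 576·cos(4·t). En prenant d/dt de j(t), nous trouvons s(t) = -2304·sin(4·t). En utilisant s(t) = -2304·sin(4·t) et en substituant t = pi/4, nous trouvons s = 0.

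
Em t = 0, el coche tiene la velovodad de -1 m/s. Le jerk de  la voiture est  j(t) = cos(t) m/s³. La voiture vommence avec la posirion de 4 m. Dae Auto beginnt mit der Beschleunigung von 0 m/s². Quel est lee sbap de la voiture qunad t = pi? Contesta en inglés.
To solve this, we need to take 1 derivative of our jerk equation j(t) = cos(t). Differentiating jerk, we get snap: s(t) = -sin(t). We have snap s(t) = -sin(t). Substituting t = pi: s(pi) = 0.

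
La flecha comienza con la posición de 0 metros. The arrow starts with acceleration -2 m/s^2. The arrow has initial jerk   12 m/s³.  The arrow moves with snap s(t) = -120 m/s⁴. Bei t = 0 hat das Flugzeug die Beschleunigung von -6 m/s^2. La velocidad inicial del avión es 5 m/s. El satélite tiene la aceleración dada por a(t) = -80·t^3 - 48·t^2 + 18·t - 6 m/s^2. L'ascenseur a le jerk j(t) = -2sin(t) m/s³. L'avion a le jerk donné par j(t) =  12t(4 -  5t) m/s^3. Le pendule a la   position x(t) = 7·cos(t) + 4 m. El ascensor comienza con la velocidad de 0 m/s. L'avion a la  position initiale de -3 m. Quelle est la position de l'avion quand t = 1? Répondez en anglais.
We need to integrate our jerk equation j(t) = 12·t·(4 - 5·t) 3 times. Taking ∫j(t)dt and applying a(0) = -6, we find a(t) = -20·t^3 + 24·t^2 - 6. The antiderivative of acceleration is velocity. Using v(0) = 5, we get v(t) = -5·t^4 + 8·t^3 - 6·t + 5. Integrating velocity and using the initial condition x(0) = -3, we get x(t) = -t^5 + 2·t^4 - 3·t^2 + 5·t - 3. From the given position equation x(t) = -t^5 + 2·t^4 - 3·t^2 + 5·t - 3, we substitute t = 1 to get x = 0.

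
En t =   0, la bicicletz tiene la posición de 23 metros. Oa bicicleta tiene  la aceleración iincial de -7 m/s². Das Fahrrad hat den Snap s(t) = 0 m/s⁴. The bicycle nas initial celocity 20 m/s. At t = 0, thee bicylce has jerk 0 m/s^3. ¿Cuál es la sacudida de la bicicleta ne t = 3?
Debemos encontrar la antiderivada de nuestra ecuación del snap s(t) = 0 1 vez. Integrando el snap y usando la condición inicial j(0) = 0, obtenemos j(t) = 0. Usando j(t) = 0 y sustituyendo t = 3, encontramos j = 0.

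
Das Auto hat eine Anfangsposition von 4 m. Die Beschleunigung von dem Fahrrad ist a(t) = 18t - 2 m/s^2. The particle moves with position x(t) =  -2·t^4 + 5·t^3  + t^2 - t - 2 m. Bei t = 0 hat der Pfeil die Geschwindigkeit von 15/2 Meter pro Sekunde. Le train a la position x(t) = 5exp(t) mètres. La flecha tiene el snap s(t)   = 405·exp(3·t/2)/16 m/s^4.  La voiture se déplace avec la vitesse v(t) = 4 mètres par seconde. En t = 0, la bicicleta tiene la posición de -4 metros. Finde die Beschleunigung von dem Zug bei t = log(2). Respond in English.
To solve this, we need to take 2 derivatives of our position equation x(t) = 5·exp(t). Differentiating position, we get velocity: v(t) = 5·exp(t). Taking d/dt of v(t), we find a(t) = 5·exp(t). From the given acceleration equation a(t) = 5·exp(t), we substitute t = log(2) to get a = 10.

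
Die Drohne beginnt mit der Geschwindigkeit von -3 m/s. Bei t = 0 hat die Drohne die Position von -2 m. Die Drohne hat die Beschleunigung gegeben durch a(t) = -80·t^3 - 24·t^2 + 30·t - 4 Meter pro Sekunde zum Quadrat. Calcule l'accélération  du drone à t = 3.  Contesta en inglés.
Using a(t) = -80·t^3 - 24·t^2 + 30·t - 4 and substituting t = 3, we find a = -2290.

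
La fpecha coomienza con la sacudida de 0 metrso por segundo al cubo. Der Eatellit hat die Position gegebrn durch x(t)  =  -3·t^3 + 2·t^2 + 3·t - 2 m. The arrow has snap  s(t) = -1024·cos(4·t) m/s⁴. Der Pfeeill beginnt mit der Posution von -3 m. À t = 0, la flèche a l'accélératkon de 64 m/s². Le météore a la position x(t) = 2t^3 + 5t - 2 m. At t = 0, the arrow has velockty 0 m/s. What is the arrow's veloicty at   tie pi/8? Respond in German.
Ausgehend von dem Snap s(t) = -1024·cos(4·t), nehmen wir 3 Stammfunktionen. Mit ∫s(t)dt und Anwendung von j(0) = 0, finden wir j(t) = -256·sin(4·t). Das Integral von dem Ruck ist die Beschleunigung. Mit a(0) = 64 erhalten wir a(t) = 64·cos(4·t). Durch Integration von der Beschleunigung und Verwendung der Anfangsbedingung v(0) = 0, erhalten wir v(t) = 16·sin(4·t). Aus der Gleichung für die Geschwindigkeit v(t) = 16·sin(4·t), setzen wir t = pi/8 ein und erhalten v = 16.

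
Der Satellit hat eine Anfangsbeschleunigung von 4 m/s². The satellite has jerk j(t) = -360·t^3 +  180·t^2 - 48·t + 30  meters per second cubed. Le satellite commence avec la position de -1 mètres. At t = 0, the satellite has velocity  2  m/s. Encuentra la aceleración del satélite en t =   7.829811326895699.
Para resolver esto, necesitamos tomar 1 antiderivada de nuestra ecuación de la sacudida j(t) = -360·t^3 + 180·t^2 - 48·t + 30. Tomando ∫j(t)dt y aplicando a(0) = 4, encontramos a(t) = -90·t^4 + 60·t^3 - 24·t^2 + 30·t + 4. De la ecuación de la aceleración a(t) = -90·t^4 + 60·t^3 - 24·t^2 + 30·t + 4, sustituimos t = 7.829811326895699 para obtener a = -310689.314089309.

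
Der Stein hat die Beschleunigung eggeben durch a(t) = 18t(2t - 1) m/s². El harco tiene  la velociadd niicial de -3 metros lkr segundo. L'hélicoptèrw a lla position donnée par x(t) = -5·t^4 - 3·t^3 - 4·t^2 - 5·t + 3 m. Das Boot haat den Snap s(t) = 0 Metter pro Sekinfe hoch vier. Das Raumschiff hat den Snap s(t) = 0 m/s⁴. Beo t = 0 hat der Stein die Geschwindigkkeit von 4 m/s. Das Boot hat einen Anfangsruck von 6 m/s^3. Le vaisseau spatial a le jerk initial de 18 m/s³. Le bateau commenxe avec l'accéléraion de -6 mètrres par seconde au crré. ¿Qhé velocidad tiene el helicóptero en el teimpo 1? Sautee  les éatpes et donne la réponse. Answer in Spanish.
v(1) = -42.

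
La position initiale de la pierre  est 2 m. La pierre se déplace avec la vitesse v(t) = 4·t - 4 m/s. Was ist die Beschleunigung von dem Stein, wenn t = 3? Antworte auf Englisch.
To solve this, we need to take 1 derivative of our velocity equation v(t) = 4·t - 4. The derivative of velocity gives acceleration: a(t) = 4. We have acceleration a(t) = 4. Substituting t = 3: a(3) = 4.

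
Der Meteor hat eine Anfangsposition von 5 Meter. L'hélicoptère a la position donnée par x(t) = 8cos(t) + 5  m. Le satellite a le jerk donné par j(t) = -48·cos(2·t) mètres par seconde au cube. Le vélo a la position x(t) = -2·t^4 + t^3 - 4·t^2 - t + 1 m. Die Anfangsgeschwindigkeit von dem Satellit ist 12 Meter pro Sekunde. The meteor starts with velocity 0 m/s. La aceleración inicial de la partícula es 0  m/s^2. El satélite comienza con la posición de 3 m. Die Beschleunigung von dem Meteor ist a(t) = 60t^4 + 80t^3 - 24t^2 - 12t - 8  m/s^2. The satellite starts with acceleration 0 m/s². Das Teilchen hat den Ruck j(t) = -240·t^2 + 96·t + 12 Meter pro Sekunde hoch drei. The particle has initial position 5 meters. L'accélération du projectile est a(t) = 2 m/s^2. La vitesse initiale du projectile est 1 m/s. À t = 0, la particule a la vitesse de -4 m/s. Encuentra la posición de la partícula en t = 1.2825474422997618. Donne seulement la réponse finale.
En t = 1.2825474422997618, x = 1.03115263959877.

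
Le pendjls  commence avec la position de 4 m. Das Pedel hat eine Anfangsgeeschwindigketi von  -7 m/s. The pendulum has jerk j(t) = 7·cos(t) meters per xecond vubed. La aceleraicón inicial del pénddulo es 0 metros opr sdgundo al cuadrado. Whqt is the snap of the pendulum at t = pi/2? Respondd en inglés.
We must differentiate our jerk equation j(t) = 7·cos(t) 1 time. The derivative of jerk gives snap: s(t) = -7·sin(t). From the given snap equation s(t) = -7·sin(t), we substitute t = pi/2 to get s = -7.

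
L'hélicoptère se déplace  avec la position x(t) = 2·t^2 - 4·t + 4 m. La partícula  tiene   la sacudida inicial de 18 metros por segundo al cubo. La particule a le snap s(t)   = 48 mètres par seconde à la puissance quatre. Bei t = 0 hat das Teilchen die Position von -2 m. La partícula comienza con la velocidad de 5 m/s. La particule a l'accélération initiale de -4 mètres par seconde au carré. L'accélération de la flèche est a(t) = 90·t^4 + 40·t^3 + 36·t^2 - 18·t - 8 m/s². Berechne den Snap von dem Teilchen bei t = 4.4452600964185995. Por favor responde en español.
Usando s(t) = 48 y sustituyendo t = 4.4452600964185995, encontramos s = 48.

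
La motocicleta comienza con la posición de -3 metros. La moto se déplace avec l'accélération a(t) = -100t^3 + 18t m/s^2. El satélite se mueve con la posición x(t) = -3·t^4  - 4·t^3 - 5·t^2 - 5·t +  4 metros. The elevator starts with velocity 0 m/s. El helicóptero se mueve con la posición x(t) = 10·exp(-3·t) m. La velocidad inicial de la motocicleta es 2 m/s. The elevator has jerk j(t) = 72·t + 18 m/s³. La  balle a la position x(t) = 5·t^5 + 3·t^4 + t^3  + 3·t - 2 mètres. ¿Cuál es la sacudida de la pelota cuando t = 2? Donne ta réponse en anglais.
Starting from position x(t) = 5·t^5 + 3·t^4 + t^3 + 3·t - 2, we take 3 derivatives. Taking d/dt of x(t), we find v(t) = 25·t^4 + 12·t^3 + 3·t^2 + 3. The derivative of velocity gives acceleration: a(t) = 100·t^3 + 36·t^2 + 6·t. The derivative of acceleration gives jerk: j(t) = 300·t^2 + 72·t + 6. From the given jerk equation j(t) = 300·t^2 + 72·t + 6, we substitute t = 2 to get j = 1350.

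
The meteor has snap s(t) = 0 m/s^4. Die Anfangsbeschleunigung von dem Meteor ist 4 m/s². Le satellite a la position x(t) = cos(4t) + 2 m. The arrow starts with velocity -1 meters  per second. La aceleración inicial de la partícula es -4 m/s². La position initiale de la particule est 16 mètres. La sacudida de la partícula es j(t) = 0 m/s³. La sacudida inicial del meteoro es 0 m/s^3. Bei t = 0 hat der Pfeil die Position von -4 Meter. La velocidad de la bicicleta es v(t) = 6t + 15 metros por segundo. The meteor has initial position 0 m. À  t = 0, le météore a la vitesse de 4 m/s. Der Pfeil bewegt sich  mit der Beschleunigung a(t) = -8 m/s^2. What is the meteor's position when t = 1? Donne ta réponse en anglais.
To solve this, we need to take 4 antiderivatives of our snap equation s(t) = 0. The integral of snap, with j(0) = 0, gives jerk: j(t) = 0. The integral of jerk, with a(0) = 4, gives acceleration: a(t) = 4. Taking ∫a(t)dt and applying v(0) = 4, we find v(t) = 4·t + 4. Integrating velocity and using the initial condition x(0) = 0, we get x(t) = 2·t^2 + 4·t. We have position x(t) = 2·t^2 + 4·t. Substituting t = 1: x(1) = 6.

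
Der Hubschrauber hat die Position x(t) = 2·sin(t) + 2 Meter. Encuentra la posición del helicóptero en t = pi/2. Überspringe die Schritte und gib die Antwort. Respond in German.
Die Position bei t = pi/2 ist x = 4.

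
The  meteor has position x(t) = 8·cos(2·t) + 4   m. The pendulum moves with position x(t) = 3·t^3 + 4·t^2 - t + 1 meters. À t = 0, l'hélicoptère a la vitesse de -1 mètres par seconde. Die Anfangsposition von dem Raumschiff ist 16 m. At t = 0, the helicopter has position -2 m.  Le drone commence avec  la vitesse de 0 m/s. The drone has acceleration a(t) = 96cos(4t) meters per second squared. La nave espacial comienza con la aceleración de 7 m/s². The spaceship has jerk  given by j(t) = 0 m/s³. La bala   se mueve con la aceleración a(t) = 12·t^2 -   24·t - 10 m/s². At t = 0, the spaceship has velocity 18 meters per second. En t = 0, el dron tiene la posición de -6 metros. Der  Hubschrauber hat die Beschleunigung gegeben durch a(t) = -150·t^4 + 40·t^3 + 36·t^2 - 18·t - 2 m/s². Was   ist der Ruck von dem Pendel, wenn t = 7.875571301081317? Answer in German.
Ausgehend von der Position x(t) = 3·t^3 + 4·t^2 - t + 1, nehmen wir 3 Ableitungen. Durch Ableiten von der Position erhalten wir die Geschwindigkeit: v(t) = 9·t^2 + 8·t - 1. Die Ableitung von der Geschwindigkeit ergibt die Beschleunigung: a(t) = 18·t + 8. Die Ableitung von der Beschleunigung ergibt den Ruck: j(t) = 18. Wir haben den Ruck j(t) = 18. Durch Einsetzen von t = 7.875571301081317: j(7.875571301081317) = 18.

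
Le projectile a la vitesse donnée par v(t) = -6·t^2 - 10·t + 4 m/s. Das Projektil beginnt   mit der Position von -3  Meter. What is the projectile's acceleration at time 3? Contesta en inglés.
To solve this, we need to take 1 derivative of our velocity equation v(t) = -6·t^2 - 10·t + 4. The derivative of velocity gives acceleration: a(t) = -12·t - 10. Using a(t) = -12·t - 10 and substituting t = 3, we find a = -46.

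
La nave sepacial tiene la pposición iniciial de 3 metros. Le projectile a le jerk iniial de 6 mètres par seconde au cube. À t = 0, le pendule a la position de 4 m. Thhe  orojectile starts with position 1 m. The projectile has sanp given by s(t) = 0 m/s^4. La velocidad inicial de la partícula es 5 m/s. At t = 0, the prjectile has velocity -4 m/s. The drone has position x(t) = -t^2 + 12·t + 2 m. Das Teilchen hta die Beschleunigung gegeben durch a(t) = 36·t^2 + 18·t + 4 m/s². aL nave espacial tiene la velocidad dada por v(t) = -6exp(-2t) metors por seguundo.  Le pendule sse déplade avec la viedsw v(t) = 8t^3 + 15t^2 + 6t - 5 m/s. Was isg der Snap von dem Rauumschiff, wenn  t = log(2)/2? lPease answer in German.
Um dies zu lösen, müssen wir 3 Ableitungen unserer Gleichung für die Geschwindigkeit v(t) = -6·exp(-2·t) nehmen. Mit d/dt von v(t) finden wir a(t) = 12·exp(-2·t). Mit d/dt von a(t) finden wir j(t) = -24·exp(-2·t). Mit d/dt von j(t) finden wir s(t) = 48·exp(-2·t). Aus der Gleichung für den Snap s(t) = 48·exp(-2·t), setzen wir t = log(2)/2 ein und erhalten s = 24.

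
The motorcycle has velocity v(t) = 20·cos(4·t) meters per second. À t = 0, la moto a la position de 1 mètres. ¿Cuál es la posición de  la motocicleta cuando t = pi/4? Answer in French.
Nous devons intégrer notre équation de la vitesse v(t) = 20·cos(4·t) 1 fois. En prenant ∫v(t)dt et en appliquant x(0) = 1, nous trouvons x(t) = 5·sin(4·t) + 1. Nous avons la position x(t) = 5·sin(4·t) + 1. En substituant t = pi/4: x(pi/4) = 1.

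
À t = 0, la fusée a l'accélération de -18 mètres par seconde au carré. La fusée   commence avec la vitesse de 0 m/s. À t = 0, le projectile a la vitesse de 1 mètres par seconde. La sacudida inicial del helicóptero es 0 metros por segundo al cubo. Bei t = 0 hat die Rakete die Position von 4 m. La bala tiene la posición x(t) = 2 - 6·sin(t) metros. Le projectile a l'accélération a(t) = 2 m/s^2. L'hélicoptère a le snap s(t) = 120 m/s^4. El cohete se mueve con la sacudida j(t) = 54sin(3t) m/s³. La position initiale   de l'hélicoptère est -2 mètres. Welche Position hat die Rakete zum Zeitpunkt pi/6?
Um dies zu lösen, müssen wir 3 Integrale unserer Gleichung für den Ruck j(t) = 54·sin(3·t) finden. Durch Integration von dem Ruck und Verwendung der Anfangsbedingung a(0) = -18, erhalten wir a(t) = -18·cos(3·t). Die Stammfunktion von der Beschleunigung, mit v(0) = 0, ergibt die Geschwindigkeit: v(t) = -6·sin(3·t). Durch Integration von der Geschwindigkeit und Verwendung der Anfangsbedingung x(0) = 4, erhalten wir x(t) = 2·cos(3·t) + 2. Mit x(t) = 2·cos(3·t) + 2 und Einsetzen von t = pi/6, finden wir x = 2.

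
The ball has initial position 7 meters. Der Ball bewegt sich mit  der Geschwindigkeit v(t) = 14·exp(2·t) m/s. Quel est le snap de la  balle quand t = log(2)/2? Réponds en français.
Nous devons dériver notre équation de la vitesse v(t) = 14·exp(2·t) 3 fois. La dérivée de la vitesse donne l'accélération: a(t) = 28·exp(2·t). En prenant d/dt de a(t), nous trouvons j(t) = 56·exp(2·t). En dérivant le jerk, nous obtenons le snap: s(t) = 112·exp(2·t). En utilisant s(t) = 112·exp(2·t) et en substituant t = log(2)/2, nous trouvons s = 224.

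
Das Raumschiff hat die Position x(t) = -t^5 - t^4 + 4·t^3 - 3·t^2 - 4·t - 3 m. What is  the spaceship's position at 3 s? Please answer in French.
De l'équation de la position x(t) = -t^5 - t^4 + 4·t^3 - 3·t^2 - 4·t - 3, nous substituons t = 3 pour obtenir x = -258.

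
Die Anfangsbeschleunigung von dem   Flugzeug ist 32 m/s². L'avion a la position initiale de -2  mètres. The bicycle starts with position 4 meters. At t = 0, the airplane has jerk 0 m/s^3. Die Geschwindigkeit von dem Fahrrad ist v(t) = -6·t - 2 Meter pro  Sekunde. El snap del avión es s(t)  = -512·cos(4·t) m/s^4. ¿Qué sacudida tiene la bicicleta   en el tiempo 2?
Debemos derivar nuestra ecuación de la velocidad v(t) = -6·t - 2 2 veces. La derivada de la velocidad da la aceleración: a(t) = -6. Derivando la aceleración, obtenemos la sacudida: j(t) = 0. Usando j(t) = 0 y sustituyendo t = 2, encontramos j = 0.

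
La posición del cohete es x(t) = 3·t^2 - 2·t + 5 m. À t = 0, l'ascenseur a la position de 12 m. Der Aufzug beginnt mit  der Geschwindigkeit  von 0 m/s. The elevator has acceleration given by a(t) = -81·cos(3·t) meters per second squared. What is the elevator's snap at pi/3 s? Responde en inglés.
We must differentiate our acceleration equation a(t) = -81·cos(3·t) 2 times. Differentiating acceleration, we get jerk: j(t) = 243·sin(3·t). Taking d/dt of j(t), we find s(t) = 729·cos(3·t). From the given snap equation s(t) = 729·cos(3·t), we substitute t = pi/3 to get s = -729.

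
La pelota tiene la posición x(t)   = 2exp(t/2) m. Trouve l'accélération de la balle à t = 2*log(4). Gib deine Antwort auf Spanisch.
Para resolver esto, necesitamos tomar 2 derivadas de nuestra ecuación de la posición x(t) = 2·exp(t/2). Derivando la posición, obtenemos la velocidad: v(t) = exp(t/2). Derivando la velocidad, obtenemos la aceleración: a(t) = exp(t/2)/2. De la ecuación de la aceleración a(t) = exp(t/2)/2, sustituimos t = 2*log(4) para obtener a = 2.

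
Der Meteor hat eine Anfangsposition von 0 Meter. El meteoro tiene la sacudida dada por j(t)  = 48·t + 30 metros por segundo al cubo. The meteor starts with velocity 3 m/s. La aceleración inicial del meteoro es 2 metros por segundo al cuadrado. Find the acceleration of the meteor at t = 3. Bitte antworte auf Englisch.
To solve this, we need to take 1 integral of our jerk equation j(t) = 48·t + 30. The integral of jerk is acceleration. Using a(0) = 2, we get a(t) = 24·t^2 + 30·t + 2. Using a(t) = 24·t^2 + 30·t + 2 and substituting t = 3, we find a = 308.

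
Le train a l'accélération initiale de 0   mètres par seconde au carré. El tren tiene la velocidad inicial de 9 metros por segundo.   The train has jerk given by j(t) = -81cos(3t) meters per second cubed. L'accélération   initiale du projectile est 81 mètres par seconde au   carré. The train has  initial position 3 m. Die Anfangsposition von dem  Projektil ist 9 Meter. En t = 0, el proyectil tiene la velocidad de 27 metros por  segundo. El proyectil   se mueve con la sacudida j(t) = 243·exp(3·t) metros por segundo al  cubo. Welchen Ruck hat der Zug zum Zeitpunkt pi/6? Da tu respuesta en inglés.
From the given jerk equation j(t) = -81·cos(3·t), we substitute t = pi/6 to get j = 0.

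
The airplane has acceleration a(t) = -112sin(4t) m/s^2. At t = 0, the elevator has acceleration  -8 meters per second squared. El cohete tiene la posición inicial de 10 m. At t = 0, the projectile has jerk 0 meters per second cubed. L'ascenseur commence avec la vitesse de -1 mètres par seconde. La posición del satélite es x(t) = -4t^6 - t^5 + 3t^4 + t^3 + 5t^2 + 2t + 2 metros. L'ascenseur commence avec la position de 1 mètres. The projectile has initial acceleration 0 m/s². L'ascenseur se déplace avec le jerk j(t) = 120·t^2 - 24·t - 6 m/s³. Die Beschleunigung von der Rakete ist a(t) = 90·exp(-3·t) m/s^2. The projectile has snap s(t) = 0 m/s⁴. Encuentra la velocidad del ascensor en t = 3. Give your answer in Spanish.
Necesitamos integrar nuestra ecuación de la sacudida j(t) = 120·t^2 - 24·t - 6 2 veces. La integral de la sacudida, con a(0) = -8, da la aceleración: a(t) = 40·t^3 - 12·t^2 - 6·t - 8. La integral de la aceleración es la velocidad. Usando v(0) = -1, obtenemos v(t) = 10·t^4 - 4·t^3 - 3·t^2 - 8·t - 1. Tenemos la velocidad v(t) = 10·t^4 - 4·t^3 - 3·t^2 - 8·t - 1. Sustituyendo t = 3: v(3) = 650.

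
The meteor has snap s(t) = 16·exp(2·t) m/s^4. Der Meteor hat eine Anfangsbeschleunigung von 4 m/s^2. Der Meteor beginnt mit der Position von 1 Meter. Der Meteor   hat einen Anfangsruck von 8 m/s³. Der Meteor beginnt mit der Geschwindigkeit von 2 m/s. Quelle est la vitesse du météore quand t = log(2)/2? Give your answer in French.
En partant du snap s(t) = 16·exp(2·t), nous prenons 3 intégrales. L'intégrale du snap est le jerk. En utilisant j(0) = 8, nous obtenons j(t) = 8·exp(2·t). La primitive du jerk est l'accélération. En utilisant a(0) = 4, nous obtenons a(t) = 4·exp(2·t). La primitive de l'accélération est la vitesse. En utilisant v(0) = 2, nous obtenons v(t) = 2·exp(2·t). En utilisant v(t) = 2·exp(2·t) et en substituant t = log(2)/2, nous trouvons v = 4.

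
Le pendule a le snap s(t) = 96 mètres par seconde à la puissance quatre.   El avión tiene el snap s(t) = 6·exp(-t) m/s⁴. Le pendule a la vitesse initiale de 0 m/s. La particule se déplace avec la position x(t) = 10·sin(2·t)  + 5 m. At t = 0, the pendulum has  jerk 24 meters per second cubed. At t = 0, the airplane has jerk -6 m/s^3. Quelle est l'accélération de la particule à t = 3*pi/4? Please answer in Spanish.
Partiendo de la posición x(t) = 10·sin(2·t) + 5, tomamos 2 derivadas. Derivando la posición, obtenemos la velocidad: v(t) = 20·cos(2·t). Derivando la velocidad, obtenemos la aceleración: a(t) = -40·sin(2·t). De la ecuación de la aceleración a(t) = -40·sin(2·t), sustituimos t = 3*pi/4 para obtener a = 40.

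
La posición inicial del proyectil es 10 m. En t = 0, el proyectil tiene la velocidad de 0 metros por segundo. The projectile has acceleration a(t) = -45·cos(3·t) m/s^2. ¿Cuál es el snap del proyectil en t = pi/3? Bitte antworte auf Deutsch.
Ausgehend von der Beschleunigung a(t) = -45·cos(3·t), nehmen wir 2 Ableitungen. Die Ableitung von der Beschleunigung ergibt den Ruck: j(t) = 135·sin(3·t). Die Ableitung von dem Ruck ergibt den Snap: s(t) = 405·cos(3·t). Aus der Gleichung für den Snap s(t) = 405·cos(3·t), setzen wir t = pi/3 ein und erhalten s = -405.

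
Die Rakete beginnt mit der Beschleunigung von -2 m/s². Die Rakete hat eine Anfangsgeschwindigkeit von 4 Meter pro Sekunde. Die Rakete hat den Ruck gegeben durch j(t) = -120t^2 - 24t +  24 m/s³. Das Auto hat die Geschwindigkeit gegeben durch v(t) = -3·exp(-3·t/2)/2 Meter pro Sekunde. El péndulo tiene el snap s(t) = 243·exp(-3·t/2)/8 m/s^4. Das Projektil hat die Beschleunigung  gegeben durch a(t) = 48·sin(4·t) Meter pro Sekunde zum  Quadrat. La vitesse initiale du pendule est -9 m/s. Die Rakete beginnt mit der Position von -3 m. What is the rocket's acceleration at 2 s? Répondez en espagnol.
Partiendo de la sacudida j(t) = -120·t^2 - 24·t + 24, tomamos 1 integral. La antiderivada de la sacudida es la aceleración. Usando a(0) = -2, obtenemos a(t) = -40·t^3 - 12·t^2 + 24·t - 2. Tenemos la aceleración a(t) = -40·t^3 - 12·t^2 + 24·t - 2. Sustituyendo t = 2: a(2) = -322.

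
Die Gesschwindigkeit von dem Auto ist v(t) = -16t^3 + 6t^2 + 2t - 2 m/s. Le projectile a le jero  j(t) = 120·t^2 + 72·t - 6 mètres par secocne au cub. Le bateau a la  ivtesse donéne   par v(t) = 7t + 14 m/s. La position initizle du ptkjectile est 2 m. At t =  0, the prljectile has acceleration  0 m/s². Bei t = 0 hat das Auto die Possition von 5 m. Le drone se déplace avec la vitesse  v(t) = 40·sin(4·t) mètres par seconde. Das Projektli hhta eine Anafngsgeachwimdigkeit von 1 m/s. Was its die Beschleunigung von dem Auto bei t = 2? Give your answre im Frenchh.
Pour résoudre ceci, nous devons prendre 1 dérivée de notre équation de la vitesse v(t) = -16·t^3 + 6·t^2 + 2·t - 2. En dérivant la vitesse, nous obtenons l'accélération: a(t) = -48·t^2 + 12·t + 2. En utilisant a(t) = -48·t^2 + 12·t + 2 et en substituant t = 2, nous trouvons a = -166.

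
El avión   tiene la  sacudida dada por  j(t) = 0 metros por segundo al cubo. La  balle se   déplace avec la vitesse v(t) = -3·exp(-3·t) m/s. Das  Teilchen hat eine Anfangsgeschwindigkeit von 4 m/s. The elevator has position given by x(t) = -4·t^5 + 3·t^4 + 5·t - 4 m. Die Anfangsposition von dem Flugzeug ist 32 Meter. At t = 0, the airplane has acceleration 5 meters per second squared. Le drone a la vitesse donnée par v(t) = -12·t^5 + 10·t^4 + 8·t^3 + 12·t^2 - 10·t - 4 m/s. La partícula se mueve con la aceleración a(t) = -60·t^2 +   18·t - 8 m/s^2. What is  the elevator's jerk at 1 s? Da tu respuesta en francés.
Pour résoudre ceci, nous devons prendre 3 dérivées de notre équation de la position x(t) = -4·t^5 + 3·t^4 + 5·t - 4. En dérivant la position, nous obtenons la vitesse: v(t) = -20·t^4 + 12·t^3 + 5. En prenant d/dt de v(t), nous trouvons a(t) = -80·t^3 + 36·t^2. En prenant d/dt de a(t), nous trouvons j(t) = -240·t^2 + 72·t. Nous avons le jerk j(t) = -240·t^2 + 72·t. En substituant t = 1: j(1) = -168.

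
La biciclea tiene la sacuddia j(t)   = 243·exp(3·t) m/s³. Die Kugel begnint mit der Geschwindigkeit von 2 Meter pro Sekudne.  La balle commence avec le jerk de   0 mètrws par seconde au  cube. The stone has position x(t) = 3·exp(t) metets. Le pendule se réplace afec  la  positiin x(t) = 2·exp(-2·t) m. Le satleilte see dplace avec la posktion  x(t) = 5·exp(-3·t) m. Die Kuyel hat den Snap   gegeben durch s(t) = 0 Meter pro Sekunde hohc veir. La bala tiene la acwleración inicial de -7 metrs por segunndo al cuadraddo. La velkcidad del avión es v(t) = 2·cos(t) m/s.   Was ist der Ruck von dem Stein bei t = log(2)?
Ausgehend von der Position x(t) = 3·exp(t), nehmen wir 3 Ableitungen. Durch Ableiten von der Position erhalten wir die Geschwindigkeit: v(t) = 3·exp(t). Durch Ableiten von der Geschwindigkeit erhalten wir die Beschleunigung: a(t) = 3·exp(t). Die Ableitung von der Beschleunigung ergibt den Ruck: j(t) = 3·exp(t). Wir haben den Ruck j(t) = 3·exp(t). Durch Einsetzen von t = log(2): j(log(2)) = 6.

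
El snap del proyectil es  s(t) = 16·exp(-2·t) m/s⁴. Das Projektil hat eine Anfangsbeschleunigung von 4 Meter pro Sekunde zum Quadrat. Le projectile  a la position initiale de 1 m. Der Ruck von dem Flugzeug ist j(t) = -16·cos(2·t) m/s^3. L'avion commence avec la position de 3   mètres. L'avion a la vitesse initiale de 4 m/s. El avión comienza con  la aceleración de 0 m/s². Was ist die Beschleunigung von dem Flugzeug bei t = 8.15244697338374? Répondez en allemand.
Wir müssen die Stammfunktion unserer Gleichung für den Ruck j(t) = -16·cos(2·t) 1-mal finden. Mit ∫j(t)dt und Anwendung von a(0) = 0, finden wir a(t) = -8·sin(2·t). Mit a(t) = -8·sin(2·t) und Einsetzen von t = 8.15244697338374, finden wir a = 4.49685278093643.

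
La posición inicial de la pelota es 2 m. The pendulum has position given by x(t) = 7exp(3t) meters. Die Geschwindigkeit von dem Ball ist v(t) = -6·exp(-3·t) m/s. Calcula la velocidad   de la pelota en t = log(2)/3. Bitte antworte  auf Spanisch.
De la ecuación de la velocidad v(t) = -6·exp(-3·t), sustituimos t = log(2)/3 para obtener v = -3.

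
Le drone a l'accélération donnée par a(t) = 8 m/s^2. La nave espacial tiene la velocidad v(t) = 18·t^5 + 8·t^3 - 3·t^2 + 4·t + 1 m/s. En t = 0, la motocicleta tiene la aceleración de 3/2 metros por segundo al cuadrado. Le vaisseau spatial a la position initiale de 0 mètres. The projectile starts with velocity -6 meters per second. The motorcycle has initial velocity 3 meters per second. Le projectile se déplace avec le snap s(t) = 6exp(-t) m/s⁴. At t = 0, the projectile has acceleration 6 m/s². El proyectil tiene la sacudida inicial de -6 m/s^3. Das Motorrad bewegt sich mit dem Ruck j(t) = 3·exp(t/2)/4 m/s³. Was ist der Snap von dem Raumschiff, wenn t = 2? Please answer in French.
Pour résoudre ceci, nous devons prendre 3 dérivées de notre équation de la vitesse v(t) = 18·t^5 + 8·t^3 - 3·t^2 + 4·t + 1. En dérivant la vitesse, nous obtenons l'accélération: a(t) = 90·t^4 + 24·t^2 - 6·t + 4. La dérivée de l'accélération donne le jerk: j(t) = 360·t^3 + 48·t - 6. En dérivant le jerk, nous obtenons le snap: s(t) = 1080·t^2 + 48. De l'équation du snap s(t) = 1080·t^2 + 48, nous substituons t = 2 pour obtenir s = 4368.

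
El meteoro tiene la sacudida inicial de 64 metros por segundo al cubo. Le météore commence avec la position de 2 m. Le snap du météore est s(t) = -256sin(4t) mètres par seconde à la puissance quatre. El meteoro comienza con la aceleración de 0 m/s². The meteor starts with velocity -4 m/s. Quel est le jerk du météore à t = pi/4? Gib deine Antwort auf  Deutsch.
Wir müssen die Stammfunktion unserer Gleichung für den Snap s(t) = -256·sin(4·t) 1-mal finden. Das Integral von dem Snap ist der Ruck. Mit j(0) = 64 erhalten wir j(t) = 64·cos(4·t). Wir haben den Ruck j(t) = 64·cos(4·t). Durch Einsetzen von t = pi/4: j(pi/4) = -64.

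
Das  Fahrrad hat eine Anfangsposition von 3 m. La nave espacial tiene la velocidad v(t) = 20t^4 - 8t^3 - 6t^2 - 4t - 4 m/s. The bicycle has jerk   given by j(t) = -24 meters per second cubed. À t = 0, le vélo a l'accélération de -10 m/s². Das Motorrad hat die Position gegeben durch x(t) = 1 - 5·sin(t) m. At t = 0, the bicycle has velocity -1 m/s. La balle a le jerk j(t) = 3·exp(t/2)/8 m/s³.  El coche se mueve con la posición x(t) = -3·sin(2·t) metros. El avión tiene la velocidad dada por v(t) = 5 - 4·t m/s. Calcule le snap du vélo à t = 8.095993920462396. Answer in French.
Nous devons dériver notre équation du jerk j(t) = -24 1 fois. La dérivée du jerk donne le snap: s(t) = 0. De l'équation du snap s(t) = 0, nous substituons t = 8.095993920462396 pour obtenir s = 0.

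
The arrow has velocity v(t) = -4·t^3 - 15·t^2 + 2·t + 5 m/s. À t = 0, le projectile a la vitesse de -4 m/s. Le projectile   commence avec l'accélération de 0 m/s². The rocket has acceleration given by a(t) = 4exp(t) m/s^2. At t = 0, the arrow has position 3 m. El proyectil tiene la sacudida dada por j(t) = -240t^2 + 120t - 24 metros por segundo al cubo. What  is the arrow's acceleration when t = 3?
We must differentiate our velocity equation v(t) = -4·t^3 - 15·t^2 + 2·t + 5 1 time. Taking d/dt of v(t), we find a(t) = -12·t^2 - 30·t + 2. From the given acceleration equation a(t) = -12·t^2 - 30·t + 2, we substitute t = 3 to get a = -196.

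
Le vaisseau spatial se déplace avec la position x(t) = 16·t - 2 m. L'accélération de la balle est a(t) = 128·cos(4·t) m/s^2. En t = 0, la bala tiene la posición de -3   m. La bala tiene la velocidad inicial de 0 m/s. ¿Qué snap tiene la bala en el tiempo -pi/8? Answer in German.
Ausgehend von der Beschleunigung a(t) = 128·cos(4·t), nehmen wir 2 Ableitungen. Mit d/dt von a(t) finden wir j(t) = -512·sin(4·t). Die Ableitung von dem Ruck ergibt den Snap: s(t) = -2048·cos(4·t). Wir haben den Snap s(t) = -2048·cos(4·t). Durch Einsetzen von t = -pi/8: s(-pi/8) = 0.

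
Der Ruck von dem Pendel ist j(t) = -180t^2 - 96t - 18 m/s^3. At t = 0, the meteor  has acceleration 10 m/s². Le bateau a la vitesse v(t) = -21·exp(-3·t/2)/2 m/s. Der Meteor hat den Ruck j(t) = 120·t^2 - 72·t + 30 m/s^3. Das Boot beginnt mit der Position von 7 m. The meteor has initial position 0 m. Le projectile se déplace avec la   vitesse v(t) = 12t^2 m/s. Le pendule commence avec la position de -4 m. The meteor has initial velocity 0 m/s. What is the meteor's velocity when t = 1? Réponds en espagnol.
Para resolver esto, necesitamos tomar 2 antiderivadas de nuestra ecuación de la sacudida j(t) = 120·t^2 - 72·t + 30. Tomando ∫j(t)dt y aplicando a(0) = 10, encontramos a(t) = 40·t^3 - 36·t^2 + 30·t + 10. La integral de la aceleración, con v(0) = 0, da la velocidad: v(t) = t·(10·t^3 - 12·t^2 + 15·t + 10). De la ecuación de la velocidad v(t) = t·(10·t^3 - 12·t^2 + 15·t + 10), sustituimos t = 1 para obtener v = 23.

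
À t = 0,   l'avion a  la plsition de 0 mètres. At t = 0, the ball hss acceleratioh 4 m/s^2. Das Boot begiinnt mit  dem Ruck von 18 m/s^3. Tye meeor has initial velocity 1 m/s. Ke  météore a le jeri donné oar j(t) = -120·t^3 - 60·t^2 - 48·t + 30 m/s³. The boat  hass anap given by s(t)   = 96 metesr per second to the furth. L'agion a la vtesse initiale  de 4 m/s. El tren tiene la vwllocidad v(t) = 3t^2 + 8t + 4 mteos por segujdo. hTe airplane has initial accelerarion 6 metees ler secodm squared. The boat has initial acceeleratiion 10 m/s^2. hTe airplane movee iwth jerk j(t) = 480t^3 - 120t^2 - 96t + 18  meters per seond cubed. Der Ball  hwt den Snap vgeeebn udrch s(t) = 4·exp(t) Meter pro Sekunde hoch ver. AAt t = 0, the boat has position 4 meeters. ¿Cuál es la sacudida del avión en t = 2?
Tenemos la sacudida j(t) = 480·t^3 - 120·t^2 - 96·t + 18. Sustituyendo t = 2: j(2) = 3186.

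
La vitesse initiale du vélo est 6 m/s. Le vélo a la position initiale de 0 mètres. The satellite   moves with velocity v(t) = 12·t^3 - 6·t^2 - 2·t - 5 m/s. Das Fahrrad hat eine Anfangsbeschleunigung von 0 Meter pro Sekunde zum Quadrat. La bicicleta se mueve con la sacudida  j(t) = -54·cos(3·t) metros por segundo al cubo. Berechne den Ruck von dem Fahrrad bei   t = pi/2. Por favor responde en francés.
En utilisant j(t) = -54·cos(3·t) et en substituant t = pi/2, nous trouvons j = 0.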